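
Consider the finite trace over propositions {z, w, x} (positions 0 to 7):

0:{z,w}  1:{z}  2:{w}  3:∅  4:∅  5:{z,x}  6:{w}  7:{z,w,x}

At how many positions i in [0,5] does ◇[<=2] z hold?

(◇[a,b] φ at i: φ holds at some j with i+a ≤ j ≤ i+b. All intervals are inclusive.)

Evaluate at each i in [0,5]:
  i=0: ✓ (witness j=0)
  i=1: ✓ (witness j=1)
  i=2: ✗ (none in [2,4])
  i=3: ✓ (witness j=5)
  i=4: ✓ (witness j=5)
  i=5: ✓ (witness j=5)
Positions where it holds: {0, 1, 3, 4, 5} → 5.

5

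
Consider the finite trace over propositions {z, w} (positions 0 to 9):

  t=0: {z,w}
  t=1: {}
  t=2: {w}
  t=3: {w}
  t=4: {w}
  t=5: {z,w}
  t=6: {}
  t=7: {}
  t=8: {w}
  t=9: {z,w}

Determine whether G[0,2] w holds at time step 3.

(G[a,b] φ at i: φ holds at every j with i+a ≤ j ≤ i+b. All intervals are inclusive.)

True

Check w at every j in [3,5]:
  j=3: true
  j=4: true
  j=5: true
All positions satisfy it → formula holds.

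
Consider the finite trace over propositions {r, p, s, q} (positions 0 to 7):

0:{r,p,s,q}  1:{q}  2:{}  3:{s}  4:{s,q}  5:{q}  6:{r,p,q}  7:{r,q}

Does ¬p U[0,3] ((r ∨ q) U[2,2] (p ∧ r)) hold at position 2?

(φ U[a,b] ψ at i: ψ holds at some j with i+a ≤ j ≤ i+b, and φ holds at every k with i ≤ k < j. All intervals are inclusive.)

Need some j in [2,5] with ((r ∨ q) U[2,2] (p ∧ r)), and ¬p at every k in [2,j-1].
  j=2: ((r ∨ q) U[2,2] (p ∧ r)) — fails.
  j=3: ((r ∨ q) U[2,2] (p ∧ r)) — fails.
  j=4: ((r ∨ q) U[2,2] (p ∧ r)) holds; ¬p holds at every k in [2,3] → satisfied.

Yes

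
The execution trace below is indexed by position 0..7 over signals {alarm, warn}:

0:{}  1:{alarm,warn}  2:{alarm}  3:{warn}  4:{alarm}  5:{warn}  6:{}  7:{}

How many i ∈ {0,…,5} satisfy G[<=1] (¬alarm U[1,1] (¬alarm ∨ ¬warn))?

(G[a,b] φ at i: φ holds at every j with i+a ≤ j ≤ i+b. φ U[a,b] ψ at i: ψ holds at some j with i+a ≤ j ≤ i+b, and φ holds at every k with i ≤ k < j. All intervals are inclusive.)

1

Evaluate at each i in [0,5]:
  i=0: ✗ (fails at j=0)
  i=1: ✗ (fails at j=1)
  i=2: ✗ (fails at j=2)
  i=3: ✗ (fails at j=4)
  i=4: ✗ (fails at j=4)
  i=5: ✓ (all of [5,6])
Positions where it holds: {5} → 1.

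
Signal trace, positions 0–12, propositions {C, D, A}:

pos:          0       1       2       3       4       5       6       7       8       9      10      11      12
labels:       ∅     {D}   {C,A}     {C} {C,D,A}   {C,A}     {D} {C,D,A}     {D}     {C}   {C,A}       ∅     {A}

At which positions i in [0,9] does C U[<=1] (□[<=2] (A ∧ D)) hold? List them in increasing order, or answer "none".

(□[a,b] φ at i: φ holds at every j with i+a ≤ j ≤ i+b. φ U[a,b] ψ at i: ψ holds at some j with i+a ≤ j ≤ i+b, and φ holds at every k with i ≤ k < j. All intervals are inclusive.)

Evaluate at each i in [0,9]:
  i=0: ✗ (no rhs in [0,1])
  i=1: ✗ (no rhs in [1,2])
  i=2: ✗ (no rhs in [2,3])
  i=3: ✗ (no rhs in [3,4])
  i=4: ✗ (no rhs in [4,5])
  i=5: ✗ (no rhs in [5,6])
  i=6: ✗ (no rhs in [6,7])
  i=7: ✗ (no rhs in [7,8])
  i=8: ✗ (no rhs in [8,9])
  i=9: ✗ (no rhs in [9,10])

none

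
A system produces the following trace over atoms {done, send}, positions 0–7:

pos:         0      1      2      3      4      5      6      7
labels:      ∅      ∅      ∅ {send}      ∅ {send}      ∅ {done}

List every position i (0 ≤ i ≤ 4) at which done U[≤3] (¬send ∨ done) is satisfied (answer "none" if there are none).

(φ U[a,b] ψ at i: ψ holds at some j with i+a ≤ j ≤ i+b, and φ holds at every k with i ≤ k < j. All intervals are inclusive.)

Evaluate at each i in [0,4]:
  i=0: ✓ (rhs at j=0)
  i=1: ✓ (rhs at j=1)
  i=2: ✓ (rhs at j=2)
  i=3: ✗ (lhs fails at k=3 before rhs at j=4)
  i=4: ✓ (rhs at j=4)

0, 1, 2, 4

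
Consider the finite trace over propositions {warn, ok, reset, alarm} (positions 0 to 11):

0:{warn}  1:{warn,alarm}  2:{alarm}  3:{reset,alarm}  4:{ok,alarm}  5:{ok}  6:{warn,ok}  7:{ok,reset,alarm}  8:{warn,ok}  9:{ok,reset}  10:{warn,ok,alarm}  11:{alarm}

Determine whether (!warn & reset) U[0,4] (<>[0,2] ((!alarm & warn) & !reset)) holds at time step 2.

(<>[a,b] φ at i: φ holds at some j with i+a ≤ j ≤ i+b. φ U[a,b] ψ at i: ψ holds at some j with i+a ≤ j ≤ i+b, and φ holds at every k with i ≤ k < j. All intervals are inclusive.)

False

Need some j in [2,6] with <>[0,2] ((!alarm & warn) & !reset), and (!warn & reset) at every k in [2,j-1].
  j=2: <>[0,2] ((!alarm & warn) & !reset) — fails (none in [2,4]).
  j=3: <>[0,2] ((!alarm & warn) & !reset) — fails (none in [3,5]).
  j=4: <>[0,2] ((!alarm & warn) & !reset) holds, but (!warn & reset) fails at k=2 → not this j.
  j=5: <>[0,2] ((!alarm & warn) & !reset) holds, but (!warn & reset) fails at k=2 → not this j.
  j=6: <>[0,2] ((!alarm & warn) & !reset) holds, but (!warn & reset) fails at k=2 → not this j.
No j in the window works → until fails.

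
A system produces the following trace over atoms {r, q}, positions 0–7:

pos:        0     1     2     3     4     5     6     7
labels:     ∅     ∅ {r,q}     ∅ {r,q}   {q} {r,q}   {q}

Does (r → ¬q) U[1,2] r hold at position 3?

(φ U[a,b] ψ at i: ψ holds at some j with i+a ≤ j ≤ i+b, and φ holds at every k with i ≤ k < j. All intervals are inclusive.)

Holds

Need some j in [4,5] with r, and (r → ¬q) at every k in [3,j-1].
  j=4: r holds; (r → ¬q) holds at every k in [3,3] → satisfied.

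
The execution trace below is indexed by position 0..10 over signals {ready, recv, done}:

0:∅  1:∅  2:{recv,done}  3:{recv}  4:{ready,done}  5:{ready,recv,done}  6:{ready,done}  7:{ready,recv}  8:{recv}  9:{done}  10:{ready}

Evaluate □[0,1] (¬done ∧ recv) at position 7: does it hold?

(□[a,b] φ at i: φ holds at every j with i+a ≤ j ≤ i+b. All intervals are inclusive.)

Check (¬done ∧ recv) at every j in [7,8]:
  j=7: true
  j=8: true
All positions satisfy it → formula holds.

True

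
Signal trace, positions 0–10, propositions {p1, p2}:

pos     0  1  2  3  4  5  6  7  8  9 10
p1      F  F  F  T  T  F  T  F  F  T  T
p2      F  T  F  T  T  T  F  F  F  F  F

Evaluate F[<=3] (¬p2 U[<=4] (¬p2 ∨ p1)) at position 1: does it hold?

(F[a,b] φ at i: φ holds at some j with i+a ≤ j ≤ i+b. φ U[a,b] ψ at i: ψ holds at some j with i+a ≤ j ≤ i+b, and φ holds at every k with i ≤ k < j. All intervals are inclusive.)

Holds

Check (¬p2 U[<=4] (¬p2 ∨ p1)) at each j in [1,4]:
  j=1: fails
  j=2: holds
  j=3: holds
  j=4: holds
Found at j=2 → formula holds.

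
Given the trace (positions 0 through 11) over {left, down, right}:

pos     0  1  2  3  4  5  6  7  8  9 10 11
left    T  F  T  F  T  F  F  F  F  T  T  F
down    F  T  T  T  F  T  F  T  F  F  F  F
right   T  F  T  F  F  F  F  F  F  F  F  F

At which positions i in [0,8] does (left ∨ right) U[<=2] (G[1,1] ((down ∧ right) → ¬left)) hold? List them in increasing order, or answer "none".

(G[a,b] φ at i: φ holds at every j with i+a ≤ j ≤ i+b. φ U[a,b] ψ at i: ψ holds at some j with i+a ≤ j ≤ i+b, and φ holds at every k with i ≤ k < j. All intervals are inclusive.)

0, 2, 3, 4, 5, 6, 7, 8

Evaluate at each i in [0,8]:
  i=0: ✓ (rhs at j=0)
  i=1: ✗ (lhs fails at k=1 before rhs at j=2)
  i=2: ✓ (rhs at j=2)
  i=3: ✓ (rhs at j=3)
  i=4: ✓ (rhs at j=4)
  i=5: ✓ (rhs at j=5)
  i=6: ✓ (rhs at j=6)
  i=7: ✓ (rhs at j=7)
  i=8: ✓ (rhs at j=8)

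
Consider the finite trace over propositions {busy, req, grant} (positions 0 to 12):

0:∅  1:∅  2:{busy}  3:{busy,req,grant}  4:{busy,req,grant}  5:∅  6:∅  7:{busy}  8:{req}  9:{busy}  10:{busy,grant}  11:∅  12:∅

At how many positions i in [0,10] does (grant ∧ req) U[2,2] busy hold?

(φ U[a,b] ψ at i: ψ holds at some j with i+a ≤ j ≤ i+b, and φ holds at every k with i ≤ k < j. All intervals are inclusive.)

Evaluate at each i in [0,10]:
  i=0: ✗ (lhs fails at k=0 before rhs at j=2)
  i=1: ✗ (lhs fails at k=1 before rhs at j=3)
  i=2: ✗ (lhs fails at k=2 before rhs at j=4)
  i=3: ✗ (no rhs in [5,5])
  i=4: ✗ (no rhs in [6,6])
  i=5: ✗ (lhs fails at k=5 before rhs at j=7)
  i=6: ✗ (no rhs in [8,8])
  i=7: ✗ (lhs fails at k=7 before rhs at j=9)
  i=8: ✗ (lhs fails at k=8 before rhs at j=10)
  i=9: ✗ (no rhs in [11,11])
  i=10: ✗ (no rhs in [12,12])
Positions where it holds: {} → 0.

0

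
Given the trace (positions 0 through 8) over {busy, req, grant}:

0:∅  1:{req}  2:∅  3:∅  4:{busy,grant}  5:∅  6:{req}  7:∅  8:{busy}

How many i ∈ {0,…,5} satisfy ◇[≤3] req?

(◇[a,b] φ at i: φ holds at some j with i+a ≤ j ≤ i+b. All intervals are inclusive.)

5

Evaluate at each i in [0,5]:
  i=0: ✓ (witness j=1)
  i=1: ✓ (witness j=1)
  i=2: ✗ (none in [2,5])
  i=3: ✓ (witness j=6)
  i=4: ✓ (witness j=6)
  i=5: ✓ (witness j=6)
Positions where it holds: {0, 1, 3, 4, 5} → 5.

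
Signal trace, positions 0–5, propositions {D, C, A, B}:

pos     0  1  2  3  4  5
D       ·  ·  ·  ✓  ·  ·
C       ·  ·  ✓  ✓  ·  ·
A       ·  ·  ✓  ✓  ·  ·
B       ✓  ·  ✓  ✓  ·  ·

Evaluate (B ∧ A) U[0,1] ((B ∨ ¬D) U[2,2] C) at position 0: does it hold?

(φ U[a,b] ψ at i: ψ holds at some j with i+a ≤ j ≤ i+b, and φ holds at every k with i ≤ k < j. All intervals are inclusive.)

Need some j in [0,1] with ((B ∨ ¬D) U[2,2] C), and (B ∧ A) at every k in [0,j-1].
  j=0: ((B ∨ ¬D) U[2,2] C) holds; no prefix to check → satisfied.

Holds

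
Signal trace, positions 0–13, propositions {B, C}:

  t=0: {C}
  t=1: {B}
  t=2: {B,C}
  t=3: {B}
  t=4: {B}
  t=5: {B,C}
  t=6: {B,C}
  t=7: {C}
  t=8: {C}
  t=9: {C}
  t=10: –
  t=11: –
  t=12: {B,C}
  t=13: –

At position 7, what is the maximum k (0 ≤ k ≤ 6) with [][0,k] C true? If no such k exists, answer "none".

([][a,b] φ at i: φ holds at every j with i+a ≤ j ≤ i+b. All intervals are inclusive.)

2

C must hold from j=7 onward; find where it first fails.
  j=7: holds
  j=8: holds
  j=9: holds
  j=10: fails
Holds on [7,9], so largest k = 2.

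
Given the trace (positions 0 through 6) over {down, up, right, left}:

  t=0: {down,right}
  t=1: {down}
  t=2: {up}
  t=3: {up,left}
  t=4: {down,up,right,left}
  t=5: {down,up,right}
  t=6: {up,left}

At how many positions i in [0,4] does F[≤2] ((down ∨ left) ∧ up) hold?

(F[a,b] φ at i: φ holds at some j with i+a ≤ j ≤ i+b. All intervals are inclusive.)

Evaluate at each i in [0,4]:
  i=0: ✗ (none in [0,2])
  i=1: ✓ (witness j=3)
  i=2: ✓ (witness j=3)
  i=3: ✓ (witness j=3)
  i=4: ✓ (witness j=4)
Positions where it holds: {1, 2, 3, 4} → 4.

4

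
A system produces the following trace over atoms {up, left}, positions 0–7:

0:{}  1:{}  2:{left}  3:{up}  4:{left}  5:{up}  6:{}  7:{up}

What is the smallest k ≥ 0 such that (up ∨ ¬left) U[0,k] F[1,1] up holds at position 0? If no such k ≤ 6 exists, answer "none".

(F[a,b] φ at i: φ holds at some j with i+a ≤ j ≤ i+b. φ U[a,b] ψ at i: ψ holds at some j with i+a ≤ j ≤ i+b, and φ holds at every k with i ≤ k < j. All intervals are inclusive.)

Need earliest j ≥ 0 with F[1,1] up, and (up ∨ ¬left) at every k in [0,j-1].
  j=0: rhs fails.
  j=1: rhs fails.
  j=2: rhs holds; lhs holds on [0,1]. k = 2.

2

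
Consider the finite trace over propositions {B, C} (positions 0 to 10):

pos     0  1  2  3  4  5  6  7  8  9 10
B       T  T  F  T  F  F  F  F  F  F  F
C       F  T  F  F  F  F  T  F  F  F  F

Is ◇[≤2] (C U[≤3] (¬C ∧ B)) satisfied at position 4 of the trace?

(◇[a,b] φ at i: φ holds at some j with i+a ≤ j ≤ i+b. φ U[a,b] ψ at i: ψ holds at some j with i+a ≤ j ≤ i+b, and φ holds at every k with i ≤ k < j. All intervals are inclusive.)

Check (C U[≤3] (¬C ∧ B)) at each j in [4,6]:
  j=4: fails
  j=5: fails
  j=6: fails
No position in the window satisfies it → formula fails.

No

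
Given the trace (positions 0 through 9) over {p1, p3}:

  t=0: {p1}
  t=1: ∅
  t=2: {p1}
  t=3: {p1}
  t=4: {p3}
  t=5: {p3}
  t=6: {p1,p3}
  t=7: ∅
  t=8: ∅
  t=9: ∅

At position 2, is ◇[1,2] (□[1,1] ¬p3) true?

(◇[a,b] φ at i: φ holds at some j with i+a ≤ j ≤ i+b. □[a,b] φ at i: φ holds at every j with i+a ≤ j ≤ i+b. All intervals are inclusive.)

Check □[1,1] ¬p3 at each j in [3,4]:
  j=3: fails at 4
  j=4: fails at 5
No position in the window satisfies it → formula fails.

Does not hold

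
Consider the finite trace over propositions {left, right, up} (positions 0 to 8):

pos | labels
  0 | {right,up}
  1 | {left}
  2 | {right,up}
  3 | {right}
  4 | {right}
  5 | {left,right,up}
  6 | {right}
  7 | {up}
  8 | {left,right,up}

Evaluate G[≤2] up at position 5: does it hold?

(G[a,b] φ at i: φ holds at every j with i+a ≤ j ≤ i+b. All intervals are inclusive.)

False

Check up at every j in [5,7]:
  j=5: true
  j=6: false
  j=7: true
Fails at j=6 → formula fails.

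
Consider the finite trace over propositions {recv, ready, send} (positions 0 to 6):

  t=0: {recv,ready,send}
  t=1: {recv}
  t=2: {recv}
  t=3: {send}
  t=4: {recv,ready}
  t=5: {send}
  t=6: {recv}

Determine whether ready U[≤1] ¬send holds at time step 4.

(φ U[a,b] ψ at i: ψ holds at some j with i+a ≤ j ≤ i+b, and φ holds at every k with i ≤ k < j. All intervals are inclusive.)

Need some j in [4,5] with ¬send, and ready at every k in [4,j-1].
  j=4: ¬send holds; no prefix to check → satisfied.

Yes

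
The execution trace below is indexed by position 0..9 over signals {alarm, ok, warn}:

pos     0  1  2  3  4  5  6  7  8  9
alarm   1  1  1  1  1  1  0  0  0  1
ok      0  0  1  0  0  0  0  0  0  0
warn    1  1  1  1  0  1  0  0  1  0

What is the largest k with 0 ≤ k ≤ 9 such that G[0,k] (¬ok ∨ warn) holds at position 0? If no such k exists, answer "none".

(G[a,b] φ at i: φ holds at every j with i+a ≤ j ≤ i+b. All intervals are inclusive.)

(¬ok ∨ warn) must hold from j=0 onward; find where it first fails.
  j=0: holds
  j=1: holds
  j=2: holds
  j=3: holds
  j=4: holds
  j=5: holds
  j=6: holds
  j=7: holds
  j=8: holds
  j=9: holds
Holds through j=9; largest k = 9.

9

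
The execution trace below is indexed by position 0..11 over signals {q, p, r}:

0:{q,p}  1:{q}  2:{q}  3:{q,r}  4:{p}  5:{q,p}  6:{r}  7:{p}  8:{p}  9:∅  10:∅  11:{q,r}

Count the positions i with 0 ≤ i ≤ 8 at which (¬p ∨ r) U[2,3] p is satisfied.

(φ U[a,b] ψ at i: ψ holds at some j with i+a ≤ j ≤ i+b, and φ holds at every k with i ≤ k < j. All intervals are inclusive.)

2

Evaluate at each i in [0,8]:
  i=0: ✗ (no rhs in [2,3])
  i=1: ✓ (rhs at j=4; lhs holds on [1,3])
  i=2: ✓ (rhs at j=4; lhs holds on [2,3])
  i=3: ✗ (lhs fails at k=4 before rhs at j=5)
  i=4: ✗ (lhs fails at k=4 before rhs at j=7)
  i=5: ✗ (lhs fails at k=5 before rhs at j=7)
  i=6: ✗ (lhs fails at k=7 before rhs at j=8)
  i=7: ✗ (no rhs in [9,10])
  i=8: ✗ (no rhs in [10,11])
Positions where it holds: {1, 2} → 2.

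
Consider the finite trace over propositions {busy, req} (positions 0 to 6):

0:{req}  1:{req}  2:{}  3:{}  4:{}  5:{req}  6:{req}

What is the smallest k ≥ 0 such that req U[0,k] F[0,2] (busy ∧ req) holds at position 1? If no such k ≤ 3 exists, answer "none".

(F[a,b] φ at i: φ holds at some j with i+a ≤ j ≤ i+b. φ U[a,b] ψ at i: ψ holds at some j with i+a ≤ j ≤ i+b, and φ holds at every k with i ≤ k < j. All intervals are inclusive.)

Need earliest j ≥ 1 with F[0,2] (busy ∧ req), and req at every k in [1,j-1].
  j=1: rhs fails.
  j=2: rhs fails.
  j=3: rhs fails.
  j=4: rhs fails.
No witness within the range → none.

none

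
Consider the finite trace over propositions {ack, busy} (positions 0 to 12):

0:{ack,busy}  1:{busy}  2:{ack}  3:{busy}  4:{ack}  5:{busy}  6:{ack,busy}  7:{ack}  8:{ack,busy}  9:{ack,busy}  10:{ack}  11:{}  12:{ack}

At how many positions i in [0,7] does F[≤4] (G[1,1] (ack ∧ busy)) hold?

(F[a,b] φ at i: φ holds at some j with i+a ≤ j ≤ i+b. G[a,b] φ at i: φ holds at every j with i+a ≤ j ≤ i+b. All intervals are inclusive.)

Evaluate at each i in [0,7]:
  i=0: ✗ (none in [0,4])
  i=1: ✓ (witness j=5)
  i=2: ✓ (witness j=5)
  i=3: ✓ (witness j=5)
  i=4: ✓ (witness j=5)
  i=5: ✓ (witness j=5)
  i=6: ✓ (witness j=7)
  i=7: ✓ (witness j=7)
Positions where it holds: {1, 2, 3, 4, 5, 6, 7} → 7.

7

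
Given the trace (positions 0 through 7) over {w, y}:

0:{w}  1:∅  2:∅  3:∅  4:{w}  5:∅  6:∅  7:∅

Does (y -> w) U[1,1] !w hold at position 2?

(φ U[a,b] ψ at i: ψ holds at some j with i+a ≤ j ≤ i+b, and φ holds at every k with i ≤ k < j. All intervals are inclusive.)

Need some j in [3,3] with !w, and (y -> w) at every k in [2,j-1].
  j=3: !w holds; (y -> w) holds at every k in [2,2] → satisfied.

Yes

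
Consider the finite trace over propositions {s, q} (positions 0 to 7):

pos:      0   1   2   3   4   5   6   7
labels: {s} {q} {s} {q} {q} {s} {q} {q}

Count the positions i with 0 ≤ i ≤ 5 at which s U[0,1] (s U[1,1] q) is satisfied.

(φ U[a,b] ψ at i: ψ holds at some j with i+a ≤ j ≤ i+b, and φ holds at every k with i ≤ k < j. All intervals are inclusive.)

3

Evaluate at each i in [0,5]:
  i=0: ✓ (rhs at j=0)
  i=1: ✗ (lhs fails at k=1 before rhs at j=2)
  i=2: ✓ (rhs at j=2)
  i=3: ✗ (no rhs in [3,4])
  i=4: ✗ (lhs fails at k=4 before rhs at j=5)
  i=5: ✓ (rhs at j=5)
Positions where it holds: {0, 2, 5} → 3.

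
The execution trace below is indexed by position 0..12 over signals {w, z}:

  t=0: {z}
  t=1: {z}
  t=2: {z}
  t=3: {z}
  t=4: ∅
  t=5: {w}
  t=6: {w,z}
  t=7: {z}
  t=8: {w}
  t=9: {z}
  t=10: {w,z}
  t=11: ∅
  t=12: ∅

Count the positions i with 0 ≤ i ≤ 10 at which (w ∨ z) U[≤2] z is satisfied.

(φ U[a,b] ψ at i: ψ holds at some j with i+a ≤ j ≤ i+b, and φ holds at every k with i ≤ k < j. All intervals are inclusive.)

10

Evaluate at each i in [0,10]:
  i=0: ✓ (rhs at j=0)
  i=1: ✓ (rhs at j=1)
  i=2: ✓ (rhs at j=2)
  i=3: ✓ (rhs at j=3)
  i=4: ✗ (lhs fails at k=4 before rhs at j=6)
  i=5: ✓ (rhs at j=6; lhs holds on [5,5])
  i=6: ✓ (rhs at j=6)
  i=7: ✓ (rhs at j=7)
  i=8: ✓ (rhs at j=9; lhs holds on [8,8])
  i=9: ✓ (rhs at j=9)
  i=10: ✓ (rhs at j=10)
Positions where it holds: {0, 1, 2, 3, 5, 6, 7, 8, 9, 10} → 10.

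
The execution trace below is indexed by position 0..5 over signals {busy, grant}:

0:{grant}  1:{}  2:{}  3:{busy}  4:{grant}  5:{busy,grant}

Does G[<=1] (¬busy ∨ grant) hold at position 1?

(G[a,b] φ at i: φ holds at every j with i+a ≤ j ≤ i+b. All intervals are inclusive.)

Check (¬busy ∨ grant) at every j in [1,2]:
  j=1: true
  j=2: true
All positions satisfy it → formula holds.

True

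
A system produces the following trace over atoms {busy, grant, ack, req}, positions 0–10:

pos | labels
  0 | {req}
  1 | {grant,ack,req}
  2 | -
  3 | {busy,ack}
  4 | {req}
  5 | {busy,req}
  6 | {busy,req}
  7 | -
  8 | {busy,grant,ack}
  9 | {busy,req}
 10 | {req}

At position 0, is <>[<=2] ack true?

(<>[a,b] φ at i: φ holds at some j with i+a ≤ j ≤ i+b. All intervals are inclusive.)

Check ack at each j in [0,2]:
  j=0: false
  j=1: true
  j=2: false
Found at j=1 → formula holds.

Yes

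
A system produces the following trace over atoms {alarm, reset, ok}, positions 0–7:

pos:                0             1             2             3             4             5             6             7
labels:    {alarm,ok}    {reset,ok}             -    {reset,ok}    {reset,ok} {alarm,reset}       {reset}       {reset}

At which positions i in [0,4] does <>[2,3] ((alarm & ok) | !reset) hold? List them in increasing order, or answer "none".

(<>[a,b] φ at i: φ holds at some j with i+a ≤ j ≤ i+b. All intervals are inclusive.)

Evaluate at each i in [0,4]:
  i=0: ✓ (witness j=2)
  i=1: ✗ (none in [3,4])
  i=2: ✗ (none in [4,5])
  i=3: ✗ (none in [5,6])
  i=4: ✗ (none in [6,7])

0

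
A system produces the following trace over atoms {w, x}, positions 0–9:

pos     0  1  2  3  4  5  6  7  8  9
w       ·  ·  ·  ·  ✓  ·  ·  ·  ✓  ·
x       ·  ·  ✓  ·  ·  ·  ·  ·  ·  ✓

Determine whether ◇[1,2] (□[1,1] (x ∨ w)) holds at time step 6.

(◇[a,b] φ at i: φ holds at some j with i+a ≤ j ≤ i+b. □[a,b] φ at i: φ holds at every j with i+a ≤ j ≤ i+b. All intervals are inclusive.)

Holds

Check □[1,1] (x ∨ w) at each j in [7,8]:
  j=7: holds on [8,8]
  j=8: holds on [9,9]
Found at j=7 → formula holds.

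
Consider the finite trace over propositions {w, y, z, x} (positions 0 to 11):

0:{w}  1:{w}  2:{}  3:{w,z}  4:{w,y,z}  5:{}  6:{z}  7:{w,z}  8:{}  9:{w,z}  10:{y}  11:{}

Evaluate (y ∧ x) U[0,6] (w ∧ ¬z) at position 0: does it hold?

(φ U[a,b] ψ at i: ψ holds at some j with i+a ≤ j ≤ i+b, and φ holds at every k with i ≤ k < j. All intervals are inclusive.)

Need some j in [0,6] with (w ∧ ¬z), and (y ∧ x) at every k in [0,j-1].
  j=0: (w ∧ ¬z) holds; no prefix to check → satisfied.

Yes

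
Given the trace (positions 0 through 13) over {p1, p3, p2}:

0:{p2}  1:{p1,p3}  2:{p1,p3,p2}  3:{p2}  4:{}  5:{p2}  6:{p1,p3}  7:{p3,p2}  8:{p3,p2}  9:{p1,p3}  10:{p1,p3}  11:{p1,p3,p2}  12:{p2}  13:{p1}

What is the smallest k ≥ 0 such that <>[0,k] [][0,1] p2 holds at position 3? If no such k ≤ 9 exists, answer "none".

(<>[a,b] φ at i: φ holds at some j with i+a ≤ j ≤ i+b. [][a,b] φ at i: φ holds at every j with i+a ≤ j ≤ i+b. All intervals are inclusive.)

4

Scan j = 3,4,… for [][0,1] p2:
  j=3: fails
  j=4: fails
  j=5: fails
  j=6: fails
  j=7: holds
First hit at j=7, so smallest k = 7-3 = 4.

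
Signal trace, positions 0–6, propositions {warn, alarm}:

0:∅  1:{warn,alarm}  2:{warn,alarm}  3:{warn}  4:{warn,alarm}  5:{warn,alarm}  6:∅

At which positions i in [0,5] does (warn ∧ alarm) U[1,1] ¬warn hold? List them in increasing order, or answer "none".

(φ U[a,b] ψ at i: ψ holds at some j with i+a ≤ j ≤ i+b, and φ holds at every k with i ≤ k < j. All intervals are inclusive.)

Evaluate at each i in [0,5]:
  i=0: ✗ (no rhs in [1,1])
  i=1: ✗ (no rhs in [2,2])
  i=2: ✗ (no rhs in [3,3])
  i=3: ✗ (no rhs in [4,4])
  i=4: ✗ (no rhs in [5,5])
  i=5: ✓ (rhs at j=6; lhs holds on [5,5])

5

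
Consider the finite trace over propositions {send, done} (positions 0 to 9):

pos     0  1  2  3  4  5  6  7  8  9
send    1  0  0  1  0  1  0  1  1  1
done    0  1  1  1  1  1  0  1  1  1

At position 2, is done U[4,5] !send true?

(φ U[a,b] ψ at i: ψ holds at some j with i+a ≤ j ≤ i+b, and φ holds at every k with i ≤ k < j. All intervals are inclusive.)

Holds

Need some j in [6,7] with !send, and done at every k in [2,j-1].
  j=6: !send holds; done holds at every k in [2,5] → satisfied.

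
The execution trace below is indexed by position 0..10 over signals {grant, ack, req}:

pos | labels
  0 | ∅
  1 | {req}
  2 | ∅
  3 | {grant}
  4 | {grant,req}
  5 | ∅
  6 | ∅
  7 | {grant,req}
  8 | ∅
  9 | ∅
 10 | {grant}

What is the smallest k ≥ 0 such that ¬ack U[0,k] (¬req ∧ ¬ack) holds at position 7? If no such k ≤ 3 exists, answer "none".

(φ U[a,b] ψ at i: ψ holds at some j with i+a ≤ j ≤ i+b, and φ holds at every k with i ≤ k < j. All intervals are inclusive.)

Need earliest j ≥ 7 with (¬req ∧ ¬ack), and ¬ack at every k in [7,j-1].
  j=7: rhs fails.
  j=8: rhs holds; lhs holds on [7,7]. k = 1.

1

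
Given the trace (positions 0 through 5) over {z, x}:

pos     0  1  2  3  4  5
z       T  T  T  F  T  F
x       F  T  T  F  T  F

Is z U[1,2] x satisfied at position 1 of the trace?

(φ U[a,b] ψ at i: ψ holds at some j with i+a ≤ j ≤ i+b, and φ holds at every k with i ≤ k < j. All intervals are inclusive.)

Holds

Need some j in [2,3] with x, and z at every k in [1,j-1].
  j=2: x holds; z holds at every k in [1,1] → satisfied.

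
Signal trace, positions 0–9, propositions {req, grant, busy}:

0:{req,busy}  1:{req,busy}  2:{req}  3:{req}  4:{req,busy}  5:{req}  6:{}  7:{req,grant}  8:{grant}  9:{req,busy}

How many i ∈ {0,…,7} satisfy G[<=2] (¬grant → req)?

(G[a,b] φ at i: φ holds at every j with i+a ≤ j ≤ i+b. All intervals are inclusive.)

5

Evaluate at each i in [0,7]:
  i=0: ✓ (all of [0,2])
  i=1: ✓ (all of [1,3])
  i=2: ✓ (all of [2,4])
  i=3: ✓ (all of [3,5])
  i=4: ✗ (fails at j=6)
  i=5: ✗ (fails at j=6)
  i=6: ✗ (fails at j=6)
  i=7: ✓ (all of [7,9])
Positions where it holds: {0, 1, 2, 3, 7} → 5.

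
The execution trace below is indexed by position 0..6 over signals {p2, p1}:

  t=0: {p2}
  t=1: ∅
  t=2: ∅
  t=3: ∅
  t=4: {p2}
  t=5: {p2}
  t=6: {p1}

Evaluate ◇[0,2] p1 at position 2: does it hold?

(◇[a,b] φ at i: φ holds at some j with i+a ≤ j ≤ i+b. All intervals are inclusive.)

Check p1 at each j in [2,4]:
  j=2: false
  j=3: false
  j=4: false
No position in the window satisfies it → formula fails.

Does not hold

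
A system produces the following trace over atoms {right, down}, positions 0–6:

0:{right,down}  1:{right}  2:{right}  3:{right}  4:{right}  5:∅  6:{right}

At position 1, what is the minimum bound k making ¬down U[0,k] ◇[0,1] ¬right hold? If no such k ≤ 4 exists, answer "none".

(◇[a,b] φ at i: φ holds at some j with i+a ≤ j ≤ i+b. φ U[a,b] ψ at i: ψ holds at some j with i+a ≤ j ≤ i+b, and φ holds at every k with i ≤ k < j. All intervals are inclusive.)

3

Need earliest j ≥ 1 with ◇[0,1] ¬right, and ¬down at every k in [1,j-1].
  j=1: rhs fails.
  j=2: rhs fails.
  j=3: rhs fails.
  j=4: rhs holds; lhs holds on [1,3]. k = 3.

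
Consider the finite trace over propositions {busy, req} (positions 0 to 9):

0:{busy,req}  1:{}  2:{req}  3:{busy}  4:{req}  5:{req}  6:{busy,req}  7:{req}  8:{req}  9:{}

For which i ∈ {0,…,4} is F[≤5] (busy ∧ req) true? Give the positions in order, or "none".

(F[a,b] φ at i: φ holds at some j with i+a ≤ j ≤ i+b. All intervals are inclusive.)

0, 1, 2, 3, 4

Evaluate at each i in [0,4]:
  i=0: ✓ (witness j=0)
  i=1: ✓ (witness j=6)
  i=2: ✓ (witness j=6)
  i=3: ✓ (witness j=6)
  i=4: ✓ (witness j=6)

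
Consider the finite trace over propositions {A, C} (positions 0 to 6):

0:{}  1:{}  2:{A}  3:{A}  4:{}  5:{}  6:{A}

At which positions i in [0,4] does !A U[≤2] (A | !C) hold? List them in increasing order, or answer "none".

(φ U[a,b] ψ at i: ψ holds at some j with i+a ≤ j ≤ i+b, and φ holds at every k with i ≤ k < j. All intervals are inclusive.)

0, 1, 2, 3, 4

Evaluate at each i in [0,4]:
  i=0: ✓ (rhs at j=0)
  i=1: ✓ (rhs at j=1)
  i=2: ✓ (rhs at j=2)
  i=3: ✓ (rhs at j=3)
  i=4: ✓ (rhs at j=4)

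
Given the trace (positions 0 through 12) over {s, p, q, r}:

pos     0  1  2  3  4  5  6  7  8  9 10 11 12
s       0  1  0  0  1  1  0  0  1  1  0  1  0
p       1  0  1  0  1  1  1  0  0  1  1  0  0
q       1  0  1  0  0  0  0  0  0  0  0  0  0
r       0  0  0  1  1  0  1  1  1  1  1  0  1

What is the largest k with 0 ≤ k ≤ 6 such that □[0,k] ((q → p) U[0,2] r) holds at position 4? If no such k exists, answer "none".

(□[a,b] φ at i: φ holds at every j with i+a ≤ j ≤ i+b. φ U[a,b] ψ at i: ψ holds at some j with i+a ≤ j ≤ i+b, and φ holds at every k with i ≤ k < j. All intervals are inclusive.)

6

((q → p) U[0,2] r) must hold from j=4 onward; find where it first fails.
  j=4: holds
  j=5: holds
  j=6: holds
  j=7: holds
  j=8: holds
  j=9: holds
  j=10: holds
Holds through j=10; largest k = 6.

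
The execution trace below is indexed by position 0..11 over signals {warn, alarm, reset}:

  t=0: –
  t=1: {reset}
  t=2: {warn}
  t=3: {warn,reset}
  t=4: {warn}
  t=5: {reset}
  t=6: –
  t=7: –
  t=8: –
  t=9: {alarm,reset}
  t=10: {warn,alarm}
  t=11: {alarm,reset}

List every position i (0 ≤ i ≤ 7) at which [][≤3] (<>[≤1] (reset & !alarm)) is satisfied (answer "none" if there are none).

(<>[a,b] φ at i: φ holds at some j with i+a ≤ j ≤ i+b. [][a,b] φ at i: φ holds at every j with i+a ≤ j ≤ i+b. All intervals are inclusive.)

0, 1, 2

Evaluate at each i in [0,7]:
  i=0: ✓ (all of [0,3])
  i=1: ✓ (all of [1,4])
  i=2: ✓ (all of [2,5])
  i=3: ✗ (fails at j=6)
  i=4: ✗ (fails at j=6)
  i=5: ✗ (fails at j=6)
  i=6: ✗ (fails at j=6)
  i=7: ✗ (fails at j=7)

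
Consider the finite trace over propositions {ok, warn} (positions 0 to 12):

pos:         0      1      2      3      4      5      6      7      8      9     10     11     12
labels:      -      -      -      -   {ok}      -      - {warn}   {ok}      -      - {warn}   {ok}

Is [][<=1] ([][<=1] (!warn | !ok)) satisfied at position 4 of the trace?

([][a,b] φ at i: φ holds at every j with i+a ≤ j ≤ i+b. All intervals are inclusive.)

Check [][<=1] (!warn | !ok) at every j in [4,5]:
  j=4: holds on [4,5]
  j=5: holds on [5,6]
All positions satisfy it → formula holds.

Holds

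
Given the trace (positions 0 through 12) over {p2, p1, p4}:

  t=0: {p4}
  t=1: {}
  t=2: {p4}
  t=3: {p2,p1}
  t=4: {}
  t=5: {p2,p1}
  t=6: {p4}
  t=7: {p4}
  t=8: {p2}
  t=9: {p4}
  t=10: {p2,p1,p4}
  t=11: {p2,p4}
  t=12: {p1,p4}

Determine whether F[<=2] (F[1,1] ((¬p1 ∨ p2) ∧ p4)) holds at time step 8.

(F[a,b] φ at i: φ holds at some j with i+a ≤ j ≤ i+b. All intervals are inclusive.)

Check F[1,1] ((¬p1 ∨ p2) ∧ p4) at each j in [8,10]:
  j=8: holds (witness at 9)
  j=9: holds (witness at 10)
  j=10: holds (witness at 11)
Found at j=8 → formula holds.

Yes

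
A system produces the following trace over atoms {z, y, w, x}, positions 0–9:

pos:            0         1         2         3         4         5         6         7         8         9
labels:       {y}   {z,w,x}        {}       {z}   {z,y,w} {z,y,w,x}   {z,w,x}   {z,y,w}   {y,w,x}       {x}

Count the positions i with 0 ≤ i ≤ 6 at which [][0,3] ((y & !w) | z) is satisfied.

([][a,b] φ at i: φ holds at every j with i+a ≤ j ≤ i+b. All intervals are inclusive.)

2

Evaluate at each i in [0,6]:
  i=0: ✗ (fails at j=2)
  i=1: ✗ (fails at j=2)
  i=2: ✗ (fails at j=2)
  i=3: ✓ (all of [3,6])
  i=4: ✓ (all of [4,7])
  i=5: ✗ (fails at j=8)
  i=6: ✗ (fails at j=8)
Positions where it holds: {3, 4} → 2.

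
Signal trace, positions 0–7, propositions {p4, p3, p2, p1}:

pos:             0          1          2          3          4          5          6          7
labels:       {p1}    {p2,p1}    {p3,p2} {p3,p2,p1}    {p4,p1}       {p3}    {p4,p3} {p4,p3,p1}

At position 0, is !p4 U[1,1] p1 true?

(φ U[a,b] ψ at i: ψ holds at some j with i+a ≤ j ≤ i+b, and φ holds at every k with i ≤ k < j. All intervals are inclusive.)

Need some j in [1,1] with p1, and !p4 at every k in [0,j-1].
  j=1: p1 holds; !p4 holds at every k in [0,0] → satisfied.

True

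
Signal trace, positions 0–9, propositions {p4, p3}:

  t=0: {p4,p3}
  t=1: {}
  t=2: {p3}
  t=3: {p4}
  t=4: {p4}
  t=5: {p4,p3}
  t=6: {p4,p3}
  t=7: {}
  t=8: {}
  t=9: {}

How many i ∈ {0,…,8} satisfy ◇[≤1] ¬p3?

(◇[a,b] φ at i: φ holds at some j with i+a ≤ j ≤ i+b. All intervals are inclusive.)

8

Evaluate at each i in [0,8]:
  i=0: ✓ (witness j=1)
  i=1: ✓ (witness j=1)
  i=2: ✓ (witness j=3)
  i=3: ✓ (witness j=3)
  i=4: ✓ (witness j=4)
  i=5: ✗ (none in [5,6])
  i=6: ✓ (witness j=7)
  i=7: ✓ (witness j=7)
  i=8: ✓ (witness j=8)
Positions where it holds: {0, 1, 2, 3, 4, 6, 7, 8} → 8.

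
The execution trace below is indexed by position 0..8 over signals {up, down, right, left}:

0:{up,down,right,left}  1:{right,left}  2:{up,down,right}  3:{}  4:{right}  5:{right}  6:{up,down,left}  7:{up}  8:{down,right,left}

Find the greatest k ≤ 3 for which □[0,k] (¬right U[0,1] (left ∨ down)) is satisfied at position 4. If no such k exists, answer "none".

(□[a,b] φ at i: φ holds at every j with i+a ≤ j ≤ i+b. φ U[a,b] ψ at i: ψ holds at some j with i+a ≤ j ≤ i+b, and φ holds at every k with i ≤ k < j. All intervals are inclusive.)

(¬right U[0,1] (left ∨ down)) must hold from j=4 onward; find where it first fails.
  j=4: fails → no k works.

none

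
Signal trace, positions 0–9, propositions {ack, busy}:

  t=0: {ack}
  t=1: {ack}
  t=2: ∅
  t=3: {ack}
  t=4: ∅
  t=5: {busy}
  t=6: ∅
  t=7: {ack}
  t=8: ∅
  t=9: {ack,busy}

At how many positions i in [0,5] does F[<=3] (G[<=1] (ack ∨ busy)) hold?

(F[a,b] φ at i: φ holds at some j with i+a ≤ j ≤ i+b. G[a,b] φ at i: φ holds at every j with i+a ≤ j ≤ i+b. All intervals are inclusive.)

1

Evaluate at each i in [0,5]:
  i=0: ✓ (witness j=0)
  i=1: ✗ (none in [1,4])
  i=2: ✗ (none in [2,5])
  i=3: ✗ (none in [3,6])
  i=4: ✗ (none in [4,7])
  i=5: ✗ (none in [5,8])
Positions where it holds: {0} → 1.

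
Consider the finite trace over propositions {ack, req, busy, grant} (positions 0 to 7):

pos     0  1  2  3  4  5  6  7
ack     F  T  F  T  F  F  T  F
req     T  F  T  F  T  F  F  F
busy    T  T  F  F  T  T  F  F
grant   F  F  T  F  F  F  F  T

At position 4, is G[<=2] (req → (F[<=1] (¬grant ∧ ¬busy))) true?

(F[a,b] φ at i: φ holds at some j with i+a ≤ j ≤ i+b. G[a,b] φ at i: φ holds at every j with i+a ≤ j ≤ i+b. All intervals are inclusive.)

Does not hold

Check (req → (F[<=1] (¬grant ∧ ¬busy))) at every j in [4,6]:
  j=4: antecedent true; consequent fails (none in [4,5]) → ✗
  j=5: antecedent false → ✓
  j=6: antecedent false → ✓
Fails at j=4 → formula fails.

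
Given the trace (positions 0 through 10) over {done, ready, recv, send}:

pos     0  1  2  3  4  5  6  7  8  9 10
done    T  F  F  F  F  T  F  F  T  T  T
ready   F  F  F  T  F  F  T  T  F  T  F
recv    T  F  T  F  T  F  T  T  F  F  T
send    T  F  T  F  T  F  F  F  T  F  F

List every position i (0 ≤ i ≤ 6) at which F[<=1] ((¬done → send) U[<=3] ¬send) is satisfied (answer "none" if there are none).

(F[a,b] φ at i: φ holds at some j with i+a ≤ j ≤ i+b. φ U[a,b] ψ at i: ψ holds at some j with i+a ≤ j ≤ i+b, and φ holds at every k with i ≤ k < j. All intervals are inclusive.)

Evaluate at each i in [0,6]:
  i=0: ✓ (witness j=0)
  i=1: ✓ (witness j=1)
  i=2: ✓ (witness j=2)
  i=3: ✓ (witness j=3)
  i=4: ✓ (witness j=4)
  i=5: ✓ (witness j=5)
  i=6: ✓ (witness j=6)

0, 1, 2, 3, 4, 5, 6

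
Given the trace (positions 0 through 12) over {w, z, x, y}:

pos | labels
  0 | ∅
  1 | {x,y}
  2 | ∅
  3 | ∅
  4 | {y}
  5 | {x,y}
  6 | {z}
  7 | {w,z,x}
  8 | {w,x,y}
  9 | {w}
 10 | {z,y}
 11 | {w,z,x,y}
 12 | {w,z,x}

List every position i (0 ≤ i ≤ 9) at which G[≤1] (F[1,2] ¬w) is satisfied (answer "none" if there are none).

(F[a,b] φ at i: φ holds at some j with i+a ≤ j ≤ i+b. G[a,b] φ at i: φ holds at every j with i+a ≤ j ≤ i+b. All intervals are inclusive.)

0, 1, 2, 3, 4, 8

Evaluate at each i in [0,9]:
  i=0: ✓ (all of [0,1])
  i=1: ✓ (all of [1,2])
  i=2: ✓ (all of [2,3])
  i=3: ✓ (all of [3,4])
  i=4: ✓ (all of [4,5])
  i=5: ✗ (fails at j=6)
  i=6: ✗ (fails at j=6)
  i=7: ✗ (fails at j=7)
  i=8: ✓ (all of [8,9])
  i=9: ✗ (fails at j=10)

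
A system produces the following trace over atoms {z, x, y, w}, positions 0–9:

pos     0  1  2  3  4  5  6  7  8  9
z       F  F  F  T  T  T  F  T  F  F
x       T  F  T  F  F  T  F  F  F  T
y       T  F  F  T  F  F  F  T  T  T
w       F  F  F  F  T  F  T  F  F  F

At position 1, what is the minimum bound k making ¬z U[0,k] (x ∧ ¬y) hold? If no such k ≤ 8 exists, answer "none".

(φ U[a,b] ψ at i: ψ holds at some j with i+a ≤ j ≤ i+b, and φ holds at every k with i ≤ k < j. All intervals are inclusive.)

Need earliest j ≥ 1 with (x ∧ ¬y), and ¬z at every k in [1,j-1].
  j=1: rhs fails.
  j=2: rhs holds; lhs holds on [1,1]. k = 1.

1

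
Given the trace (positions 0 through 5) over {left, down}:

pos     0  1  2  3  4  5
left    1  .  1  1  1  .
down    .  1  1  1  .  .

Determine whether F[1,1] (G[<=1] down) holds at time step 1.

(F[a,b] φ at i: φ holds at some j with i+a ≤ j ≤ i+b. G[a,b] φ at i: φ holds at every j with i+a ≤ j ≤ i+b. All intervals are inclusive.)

Check G[<=1] down at each j in [2,2]:
  j=2: holds on [2,3]
Found at j=2 → formula holds.

Yes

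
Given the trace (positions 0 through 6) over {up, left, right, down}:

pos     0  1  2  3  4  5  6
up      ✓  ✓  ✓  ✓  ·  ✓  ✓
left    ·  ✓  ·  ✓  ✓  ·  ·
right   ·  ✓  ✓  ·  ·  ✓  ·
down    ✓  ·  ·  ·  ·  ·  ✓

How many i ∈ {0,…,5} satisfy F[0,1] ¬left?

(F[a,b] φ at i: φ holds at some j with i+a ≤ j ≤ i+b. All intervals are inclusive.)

Evaluate at each i in [0,5]:
  i=0: ✓ (witness j=0)
  i=1: ✓ (witness j=2)
  i=2: ✓ (witness j=2)
  i=3: ✗ (none in [3,4])
  i=4: ✓ (witness j=5)
  i=5: ✓ (witness j=5)
Positions where it holds: {0, 1, 2, 4, 5} → 5.

5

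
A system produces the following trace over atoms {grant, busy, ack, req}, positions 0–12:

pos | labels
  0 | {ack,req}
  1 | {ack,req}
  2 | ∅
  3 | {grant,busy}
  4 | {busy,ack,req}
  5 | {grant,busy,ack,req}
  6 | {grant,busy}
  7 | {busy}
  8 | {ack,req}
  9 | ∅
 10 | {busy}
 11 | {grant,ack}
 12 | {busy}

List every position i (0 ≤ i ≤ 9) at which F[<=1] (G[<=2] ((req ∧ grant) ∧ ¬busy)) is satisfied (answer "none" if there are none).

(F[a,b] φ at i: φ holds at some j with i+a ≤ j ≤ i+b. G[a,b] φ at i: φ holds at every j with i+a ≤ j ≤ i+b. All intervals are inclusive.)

none

Evaluate at each i in [0,9]:
  i=0: ✗ (none in [0,1])
  i=1: ✗ (none in [1,2])
  i=2: ✗ (none in [2,3])
  i=3: ✗ (none in [3,4])
  i=4: ✗ (none in [4,5])
  i=5: ✗ (none in [5,6])
  i=6: ✗ (none in [6,7])
  i=7: ✗ (none in [7,8])
  i=8: ✗ (none in [8,9])
  i=9: ✗ (none in [9,10])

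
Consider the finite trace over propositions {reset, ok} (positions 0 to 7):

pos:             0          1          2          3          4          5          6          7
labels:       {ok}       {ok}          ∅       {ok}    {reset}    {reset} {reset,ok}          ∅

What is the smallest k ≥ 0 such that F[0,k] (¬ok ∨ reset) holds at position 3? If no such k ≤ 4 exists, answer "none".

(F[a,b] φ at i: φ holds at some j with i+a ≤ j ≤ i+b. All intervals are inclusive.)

Scan j = 3,4,… for (¬ok ∨ reset):
  j=3: fails
  j=4: holds
First hit at j=4, so smallest k = 4-3 = 1.

1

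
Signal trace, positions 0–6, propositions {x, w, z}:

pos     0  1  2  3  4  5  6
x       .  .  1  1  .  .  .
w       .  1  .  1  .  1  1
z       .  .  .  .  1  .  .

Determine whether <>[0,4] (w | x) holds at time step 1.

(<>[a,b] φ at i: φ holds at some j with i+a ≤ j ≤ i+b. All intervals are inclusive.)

Yes

Check (w | x) at each j in [1,5]:
  j=1: true
  j=2: true
  j=3: true
  j=4: false
  j=5: true
Found at j=1 → formula holds.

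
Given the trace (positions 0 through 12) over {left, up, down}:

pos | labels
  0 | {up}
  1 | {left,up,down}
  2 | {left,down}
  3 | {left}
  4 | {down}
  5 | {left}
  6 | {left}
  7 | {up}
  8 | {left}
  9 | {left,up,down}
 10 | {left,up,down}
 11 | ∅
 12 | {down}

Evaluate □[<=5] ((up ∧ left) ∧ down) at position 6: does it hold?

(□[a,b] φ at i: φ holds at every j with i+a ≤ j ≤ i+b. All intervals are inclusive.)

False

Check ((up ∧ left) ∧ down) at every j in [6,11]:
  j=6: false
  j=7: false
  j=8: false
  j=9: true
  j=10: true
  j=11: false
Fails at j=6 → formula fails.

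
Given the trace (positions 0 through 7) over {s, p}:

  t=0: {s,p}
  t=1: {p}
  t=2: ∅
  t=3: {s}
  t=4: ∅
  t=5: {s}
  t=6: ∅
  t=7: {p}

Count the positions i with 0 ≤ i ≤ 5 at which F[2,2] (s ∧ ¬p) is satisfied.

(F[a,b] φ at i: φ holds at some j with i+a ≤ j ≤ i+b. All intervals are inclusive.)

Evaluate at each i in [0,5]:
  i=0: ✗ (none in [2,2])
  i=1: ✓ (witness j=3)
  i=2: ✗ (none in [4,4])
  i=3: ✓ (witness j=5)
  i=4: ✗ (none in [6,6])
  i=5: ✗ (none in [7,7])
Positions where it holds: {1, 3} → 2.

2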